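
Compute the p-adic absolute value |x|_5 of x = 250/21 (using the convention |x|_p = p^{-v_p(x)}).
|250/21|_5 = 1/125

Step 1 — compute v_5(x) by factoring powers of 5 out of the numerator and denominator: v_5(250/21) = 3. Step 2 — apply |x|_p = p^{-v_p(x)} = 5^{-3} = 1/125.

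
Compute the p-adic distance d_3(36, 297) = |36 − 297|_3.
d_3(36, 297) = 1/9

Step 1 — x − y = 36 − 297 = -261. Step 2 — v_3(-261) = 2 (factor: -261 = −(3^2 · 29); the sign does not affect v_p). Step 3 — |x − y|_3 = 3^{-2} = 1/9.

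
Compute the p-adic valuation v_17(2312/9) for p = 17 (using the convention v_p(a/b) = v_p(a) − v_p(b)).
v_17(2312/9) = 2

Factor powers of 17 from the numerator and denominator of the reduced fraction: 2312 = 17^2 · 8 and 9 = 17^0 · 9. Apply v_p(a/b) = v_p(a) − v_p(b): v_17(2312/9) = 2 − 0 = 2.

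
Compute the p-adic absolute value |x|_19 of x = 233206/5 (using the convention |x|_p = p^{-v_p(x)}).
|233206/5|_19 = 1/6859

Step 1 — compute v_19(x) by factoring powers of 19 out of the numerator and denominator: v_19(233206/5) = 3. Step 2 — apply |x|_p = p^{-v_p(x)} = 19^{-3} = 1/6859.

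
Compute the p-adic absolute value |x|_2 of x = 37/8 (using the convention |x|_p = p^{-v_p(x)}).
|37/8|_2 = 8

Step 1 — compute v_2(x) by factoring powers of 2 out of the numerator and denominator: v_2(37/8) = -3. Step 2 — apply |x|_p = p^{-v_p(x)} = 2^{3} = 8.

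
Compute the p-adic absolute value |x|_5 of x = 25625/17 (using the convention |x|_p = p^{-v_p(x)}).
|25625/17|_5 = 1/625

Step 1 — compute v_5(x) by factoring powers of 5 out of the numerator and denominator: v_5(25625/17) = 4. Step 2 — apply |x|_p = p^{-v_p(x)} = 5^{-4} = 1/625.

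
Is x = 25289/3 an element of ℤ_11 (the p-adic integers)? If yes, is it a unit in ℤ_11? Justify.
x ∈ ℤ_11 but not a unit; v_11(x) = 3 > 0

ℤ_11 = {x ∈ ℚ_11 : v_11(x) ≥ 0} and ℤ_11^× = {x ∈ ℤ_11 : v_11(x) = 0}. Here v_11(25289/3) = v_11(num) − v_11(den) = 3; compare against these criteria.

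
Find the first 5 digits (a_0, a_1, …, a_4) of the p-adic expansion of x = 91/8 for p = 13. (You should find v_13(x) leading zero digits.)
(a_0, …, a_4) = (0, 9, 1, 8, 1)

v_13(91/8) = 1, so a_0 = ... = a_0 = 0. Factor out: x = 13^1 · u with u = 7/8 a unit in ℤ_13. Expand u iteratively via a_{v+i} = u_i mod 13, u_{i+1} = (u_i − a_{v+i})/13:
  u_0 = 7/8;  a_1 = 9;  u_1 = (u_0 − 9)/13 = -5/8
  u_1 = -5/8;  a_2 = 1;  u_2 = (u_1 − 1)/13 = -1/8
  u_2 = -1/8;  a_3 = 8;  u_3 = (u_2 − 8)/13 = -5/8
  u_3 = -5/8;  a_4 = 1;  u_4 = (u_3 − 1)/13 = -1/8
Digits: (0, 9, 1, 8, 1).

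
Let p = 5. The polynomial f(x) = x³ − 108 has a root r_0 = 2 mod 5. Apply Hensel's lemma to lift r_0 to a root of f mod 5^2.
r_1 = 2 (mod 25)

Hensel: r_{i+1} = r_i − f(r_i)/f′(r_i) mod 5^{i+2}, where f′(x) = 3x². Iterate:
  r_0 = 2 (mod 5)
  r_1 = 2 (mod 25)
Final: r = 2 with f(r) ≡ 0 mod 5^2.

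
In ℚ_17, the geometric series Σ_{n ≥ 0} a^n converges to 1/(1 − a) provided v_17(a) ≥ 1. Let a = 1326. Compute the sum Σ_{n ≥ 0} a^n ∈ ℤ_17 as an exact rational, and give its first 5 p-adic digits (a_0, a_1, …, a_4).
Σ a^n = 1/(1 − a) = -1/1325;  first 5 digits = (1, 10, 2, 15, 8)

v_17(a) = 1 ≥ 1, so the series converges in ℤ_17 to 1/(1 − a) = 1/(1 − 1326) = -1/1325. Expand this rational in ℤ_17: compute digits iteratively via d_i = x_i mod 17, x_{i+1} = (x_i − d_i)/17. The first 5 digits are (1, 10, 2, 15, 8).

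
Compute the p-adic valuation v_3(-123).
v_3(-123) = 1

v_3(n) is the largest exponent k such that 3^k divides n. Factor out: -123 = -3^1 · 41. (Sign doesn't affect v_p.) So v_3(-123) = 1.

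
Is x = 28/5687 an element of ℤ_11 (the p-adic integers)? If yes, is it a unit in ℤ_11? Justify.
x ∉ ℤ_11 (v_11(x) = -2 < 0)

ℤ_11 = {x ∈ ℚ_11 : v_11(x) ≥ 0} and ℤ_11^× = {x ∈ ℤ_11 : v_11(x) = 0}. Here v_11(28/5687) = v_11(num) − v_11(den) = -2; compare against these criteria.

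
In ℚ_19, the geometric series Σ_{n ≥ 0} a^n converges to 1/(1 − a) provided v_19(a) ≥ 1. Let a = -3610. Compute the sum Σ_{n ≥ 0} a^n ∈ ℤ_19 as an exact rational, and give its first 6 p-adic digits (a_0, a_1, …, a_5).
Σ a^n = 1/(1 − a) = 1/3611;  first 6 digits = (1, 0, 9, 18, 4, 5)

v_19(a) = 2 ≥ 1, so the series converges in ℤ_19 to 1/(1 − a) = 1/(1 − (-3610)) = 1/3611. Expand this rational in ℤ_19: compute digits iteratively via d_i = x_i mod 19, x_{i+1} = (x_i − d_i)/19. The first 6 digits are (1, 0, 9, 18, 4, 5).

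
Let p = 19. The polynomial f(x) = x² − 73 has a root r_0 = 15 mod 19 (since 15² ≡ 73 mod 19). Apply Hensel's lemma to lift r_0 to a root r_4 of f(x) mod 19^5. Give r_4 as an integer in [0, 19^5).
r_4 = 465724 (mod 2476099)

Hensel's recurrence: r_{i+1} = r_i − f(r_i)·(f′(r_i))^{-1} mod 19^{i+2}, with f′(x) = 2x. Iterate:
  r_0 = 15 (mod 19)
  r_1 = 34 (mod 361)
  r_2 = 6171 (mod 6859)
  r_3 = 74761 (mod 130321)
  r_4 = 465724 (mod 2476099)
Final: r_4 = 465724, and one checks f(r_4) ≡ 0 mod 19^5.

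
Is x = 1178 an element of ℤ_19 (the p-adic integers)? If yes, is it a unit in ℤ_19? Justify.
x ∈ ℤ_19 but not a unit; v_19(x) = 1 > 0

ℤ_19 = {x ∈ ℚ_19 : v_19(x) ≥ 0} and ℤ_19^× = {x ∈ ℤ_19 : v_19(x) = 0}. Here v_19(1178) = v_19(num) − v_19(den) = 1; compare against these criteria.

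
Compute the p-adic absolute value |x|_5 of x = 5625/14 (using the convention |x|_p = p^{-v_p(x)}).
|5625/14|_5 = 1/625

Step 1 — compute v_5(x) by factoring powers of 5 out of the numerator and denominator: v_5(5625/14) = 4. Step 2 — apply |x|_p = p^{-v_p(x)} = 5^{-4} = 1/625.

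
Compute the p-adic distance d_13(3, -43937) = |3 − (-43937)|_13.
d_13(3, -43937) = 1/2197

Step 1 — x − y = 3 − (-43937) = 43940. Step 2 — v_13(43940) = 3 (factor: 43940 = (13^3 · 20); the sign does not affect v_p). Step 3 — |x − y|_13 = 13^{-3} = 1/2197.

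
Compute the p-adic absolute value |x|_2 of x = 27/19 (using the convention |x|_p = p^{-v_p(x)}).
|27/19|_2 = 1

Step 1 — compute v_2(x) by factoring powers of 2 out of the numerator and denominator: v_2(27/19) = 0. Step 2 — apply |x|_p = p^{-v_p(x)} = 2^{0} = 1.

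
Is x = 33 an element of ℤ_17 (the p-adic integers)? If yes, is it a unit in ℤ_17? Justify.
x ∈ ℤ_17^× (unit); v_17(x) = 0

ℤ_17 = {x ∈ ℚ_17 : v_17(x) ≥ 0} and ℤ_17^× = {x ∈ ℤ_17 : v_17(x) = 0}. Here v_17(33) = v_17(num) − v_17(den) = 0; compare against these criteria.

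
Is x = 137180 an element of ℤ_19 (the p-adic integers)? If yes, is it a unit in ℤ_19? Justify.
x ∈ ℤ_19 but not a unit; v_19(x) = 3 > 0

ℤ_19 = {x ∈ ℚ_19 : v_19(x) ≥ 0} and ℤ_19^× = {x ∈ ℤ_19 : v_19(x) = 0}. Here v_19(137180) = v_19(num) − v_19(den) = 3; compare against these criteria.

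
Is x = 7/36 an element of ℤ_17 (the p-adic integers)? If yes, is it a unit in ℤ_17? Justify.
x ∈ ℤ_17^× (unit); v_17(x) = 0

ℤ_17 = {x ∈ ℚ_17 : v_17(x) ≥ 0} and ℤ_17^× = {x ∈ ℤ_17 : v_17(x) = 0}. Here v_17(7/36) = v_17(num) − v_17(den) = 0; compare against these criteria.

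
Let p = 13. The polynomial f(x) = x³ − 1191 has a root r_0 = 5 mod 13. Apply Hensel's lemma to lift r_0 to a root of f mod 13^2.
r_1 = 44 (mod 169)

Hensel: r_{i+1} = r_i − f(r_i)/f′(r_i) mod 13^{i+2}, where f′(x) = 3x². Iterate:
  r_0 = 5 (mod 13)
  r_1 = 44 (mod 169)
Final: r = 44 with f(r) ≡ 0 mod 13^2.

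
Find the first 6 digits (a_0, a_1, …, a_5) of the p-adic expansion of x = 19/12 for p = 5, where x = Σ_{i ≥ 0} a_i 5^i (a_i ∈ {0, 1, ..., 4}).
(a_0, …, a_5) = (2, 2, 0, 2, 0, 2)

v_5(19/12) = 0 (numerator and denominator both coprime to 5), so x ∈ ℤ_5^×. Compute digits iteratively via a_i = x_i mod 5, x_{i+1} = (x_i − a_i)/5, with x_0 = x:
  x_0 = 19/12;  a_0 = 2;  x_1 = (x_0 − 2)/5 = -1/12
  x_1 = -1/12;  a_1 = 2;  x_2 = (x_1 − 2)/5 = -5/12
  x_2 = -5/12;  a_2 = 0;  x_3 = (x_2 − 0)/5 = -1/12
  x_3 = -1/12;  a_3 = 2;  x_4 = (x_3 − 2)/5 = -5/12
  x_4 = -5/12;  a_4 = 0;  x_5 = (x_4 − 0)/5 = -1/12
  x_5 = -1/12;  a_5 = 2;  x_6 = (x_5 − 2)/5 = -5/12
Digits: (2, 2, 0, 2, 0, 2).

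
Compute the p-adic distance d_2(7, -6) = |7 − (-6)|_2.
d_2(7, -6) = 1

Step 1 — x − y = 7 − (-6) = 13. Step 2 — v_2(13) = 0 (factor: 13 = (2^0 · 13); the sign does not affect v_p). Step 3 — |x − y|_2 = 2^{0} = 1.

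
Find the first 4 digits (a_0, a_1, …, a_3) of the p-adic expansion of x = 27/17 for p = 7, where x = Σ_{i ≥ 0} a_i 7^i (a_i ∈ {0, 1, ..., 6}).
(a_0, …, a_3) = (2, 2, 3, 2)

v_7(27/17) = 0 (numerator and denominator both coprime to 7), so x ∈ ℤ_7^×. Compute digits iteratively via a_i = x_i mod 7, x_{i+1} = (x_i − a_i)/7, with x_0 = x:
  x_0 = 27/17;  a_0 = 2;  x_1 = (x_0 − 2)/7 = -1/17
  x_1 = -1/17;  a_1 = 2;  x_2 = (x_1 − 2)/7 = -5/17
  x_2 = -5/17;  a_2 = 3;  x_3 = (x_2 − 3)/7 = -8/17
  x_3 = -8/17;  a_3 = 2;  x_4 = (x_3 − 2)/7 = -6/17
Digits: (2, 2, 3, 2).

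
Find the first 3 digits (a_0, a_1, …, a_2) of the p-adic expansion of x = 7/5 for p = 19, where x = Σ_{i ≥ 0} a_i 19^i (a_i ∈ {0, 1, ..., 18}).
(a_0, …, a_2) = (9, 11, 7)

v_19(7/5) = 0 (numerator and denominator both coprime to 19), so x ∈ ℤ_19^×. Compute digits iteratively via a_i = x_i mod 19, x_{i+1} = (x_i − a_i)/19, with x_0 = x:
  x_0 = 7/5;  a_0 = 9;  x_1 = (x_0 − 9)/19 = -2/5
  x_1 = -2/5;  a_1 = 11;  x_2 = (x_1 − 11)/19 = -3/5
  x_2 = -3/5;  a_2 = 7;  x_3 = (x_2 − 7)/19 = -2/5
Digits: (9, 11, 7).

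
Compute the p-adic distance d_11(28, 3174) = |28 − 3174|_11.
d_11(28, 3174) = 1/121

Step 1 — x − y = 28 − 3174 = -3146. Step 2 — v_11(-3146) = 2 (factor: -3146 = −(11^2 · 26); the sign does not affect v_p). Step 3 — |x − y|_11 = 11^{-2} = 1/121.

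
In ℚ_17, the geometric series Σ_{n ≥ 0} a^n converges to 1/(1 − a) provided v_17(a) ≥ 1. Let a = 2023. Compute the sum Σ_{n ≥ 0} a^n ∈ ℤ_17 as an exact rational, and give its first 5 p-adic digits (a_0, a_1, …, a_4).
Σ a^n = 1/(1 − a) = -1/2022;  first 5 digits = (1, 0, 7, 0, 15)

v_17(a) = 2 ≥ 1, so the series converges in ℤ_17 to 1/(1 − a) = 1/(1 − 2023) = -1/2022. Expand this rational in ℤ_17: compute digits iteratively via d_i = x_i mod 17, x_{i+1} = (x_i − d_i)/17. The first 5 digits are (1, 0, 7, 0, 15).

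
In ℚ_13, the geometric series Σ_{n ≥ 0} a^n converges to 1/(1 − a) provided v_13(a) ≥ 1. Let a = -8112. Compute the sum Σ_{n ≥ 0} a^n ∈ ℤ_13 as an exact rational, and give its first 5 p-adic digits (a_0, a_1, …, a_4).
Σ a^n = 1/(1 − a) = 1/8113;  first 5 digits = (1, 0, 4, 9, 2)

v_13(a) = 2 ≥ 1, so the series converges in ℤ_13 to 1/(1 − a) = 1/(1 − (-8112)) = 1/8113. Expand this rational in ℤ_13: compute digits iteratively via d_i = x_i mod 13, x_{i+1} = (x_i − d_i)/13. The first 5 digits are (1, 0, 4, 9, 2).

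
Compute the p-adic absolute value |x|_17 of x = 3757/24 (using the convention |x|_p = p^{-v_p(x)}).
|3757/24|_17 = 1/289

Step 1 — compute v_17(x) by factoring powers of 17 out of the numerator and denominator: v_17(3757/24) = 2. Step 2 — apply |x|_p = p^{-v_p(x)} = 17^{-2} = 1/289.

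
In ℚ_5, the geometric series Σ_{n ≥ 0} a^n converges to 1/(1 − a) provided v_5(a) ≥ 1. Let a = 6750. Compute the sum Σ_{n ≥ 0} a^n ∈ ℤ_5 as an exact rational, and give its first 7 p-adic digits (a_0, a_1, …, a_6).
Σ a^n = 1/(1 − a) = -1/6749;  first 7 digits = (1, 0, 0, 4, 0, 2, 1)

v_5(a) = 3 ≥ 1, so the series converges in ℤ_5 to 1/(1 − a) = 1/(1 − 6750) = -1/6749. Expand this rational in ℤ_5: compute digits iteratively via d_i = x_i mod 5, x_{i+1} = (x_i − d_i)/5. The first 7 digits are (1, 0, 0, 4, 0, 2, 1).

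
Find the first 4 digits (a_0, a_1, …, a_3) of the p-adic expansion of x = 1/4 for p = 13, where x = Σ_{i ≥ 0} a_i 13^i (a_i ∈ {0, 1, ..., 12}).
(a_0, …, a_3) = (10, 9, 9, 9)

v_13(1/4) = 0 (numerator and denominator both coprime to 13), so x ∈ ℤ_13^×. Compute digits iteratively via a_i = x_i mod 13, x_{i+1} = (x_i − a_i)/13, with x_0 = x:
  x_0 = 1/4;  a_0 = 10;  x_1 = (x_0 − 10)/13 = -3/4
  x_1 = -3/4;  a_1 = 9;  x_2 = (x_1 − 9)/13 = -3/4
  x_2 = -3/4;  a_2 = 9;  x_3 = (x_2 − 9)/13 = -3/4
  x_3 = -3/4;  a_3 = 9;  x_4 = (x_3 − 9)/13 = -3/4
Digits: (10, 9, 9, 9).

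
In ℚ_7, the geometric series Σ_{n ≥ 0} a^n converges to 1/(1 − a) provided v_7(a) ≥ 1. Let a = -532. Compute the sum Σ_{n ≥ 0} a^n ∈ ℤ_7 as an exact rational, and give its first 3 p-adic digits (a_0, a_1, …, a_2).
Σ a^n = 1/(1 − a) = 1/533;  first 3 digits = (1, 1, 4)

v_7(a) = 1 ≥ 1, so the series converges in ℤ_7 to 1/(1 − a) = 1/(1 − (-532)) = 1/533. Expand this rational in ℤ_7: compute digits iteratively via d_i = x_i mod 7, x_{i+1} = (x_i − d_i)/7. The first 3 digits are (1, 1, 4).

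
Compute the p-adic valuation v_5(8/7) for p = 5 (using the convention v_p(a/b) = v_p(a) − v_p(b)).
v_5(8/7) = 0

Factor powers of 5 from the numerator and denominator of the reduced fraction: 8 = 5^0 · 8 and 7 = 5^0 · 7. Apply v_p(a/b) = v_p(a) − v_p(b): v_5(8/7) = 0 − 0 = 0.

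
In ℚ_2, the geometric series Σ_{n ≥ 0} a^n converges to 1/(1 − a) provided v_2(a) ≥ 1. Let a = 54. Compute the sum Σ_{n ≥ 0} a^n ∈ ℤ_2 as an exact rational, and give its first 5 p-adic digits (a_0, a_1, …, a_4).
Σ a^n = 1/(1 − a) = -1/53;  first 5 digits = (1, 1, 0, 0, 0)

v_2(a) = 1 ≥ 1, so the series converges in ℤ_2 to 1/(1 − a) = 1/(1 − 54) = -1/53. Expand this rational in ℤ_2: compute digits iteratively via d_i = x_i mod 2, x_{i+1} = (x_i − d_i)/2. The first 5 digits are (1, 1, 0, 0, 0).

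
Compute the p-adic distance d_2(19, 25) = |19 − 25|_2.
d_2(19, 25) = 1/2

Step 1 — x − y = 19 − 25 = -6. Step 2 — v_2(-6) = 1 (factor: -6 = −(2^1 · 3); the sign does not affect v_p). Step 3 — |x − y|_2 = 2^{-1} = 1/2.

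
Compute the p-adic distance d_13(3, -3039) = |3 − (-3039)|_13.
d_13(3, -3039) = 1/169

Step 1 — x − y = 3 − (-3039) = 3042. Step 2 — v_13(3042) = 2 (factor: 3042 = (13^2 · 18); the sign does not affect v_p). Step 3 — |x − y|_13 = 13^{-2} = 1/169.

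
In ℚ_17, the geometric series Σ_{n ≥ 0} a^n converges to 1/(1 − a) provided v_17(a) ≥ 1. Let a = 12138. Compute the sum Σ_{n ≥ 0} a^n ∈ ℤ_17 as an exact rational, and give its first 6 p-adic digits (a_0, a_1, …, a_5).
Σ a^n = 1/(1 − a) = -1/12137;  first 6 digits = (1, 0, 8, 2, 13, 1)

v_17(a) = 2 ≥ 1, so the series converges in ℤ_17 to 1/(1 − a) = 1/(1 − 12138) = -1/12137. Expand this rational in ℤ_17: compute digits iteratively via d_i = x_i mod 17, x_{i+1} = (x_i − d_i)/17. The first 6 digits are (1, 0, 8, 2, 13, 1).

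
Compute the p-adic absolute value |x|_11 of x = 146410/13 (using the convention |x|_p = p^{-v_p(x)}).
|146410/13|_11 = 1/14641

Step 1 — compute v_11(x) by factoring powers of 11 out of the numerator and denominator: v_11(146410/13) = 4. Step 2 — apply |x|_p = p^{-v_p(x)} = 11^{-4} = 1/14641.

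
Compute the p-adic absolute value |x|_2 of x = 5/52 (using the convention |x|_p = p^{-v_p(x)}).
|5/52|_2 = 4

Step 1 — compute v_2(x) by factoring powers of 2 out of the numerator and denominator: v_2(5/52) = -2. Step 2 — apply |x|_p = p^{-v_p(x)} = 2^{2} = 4.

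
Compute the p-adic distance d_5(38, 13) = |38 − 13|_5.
d_5(38, 13) = 1/25

Step 1 — x − y = 38 − 13 = 25. Step 2 — v_5(25) = 2 (factor: 25 = (5^2 · 1); the sign does not affect v_p). Step 3 — |x − y|_5 = 5^{-2} = 1/25.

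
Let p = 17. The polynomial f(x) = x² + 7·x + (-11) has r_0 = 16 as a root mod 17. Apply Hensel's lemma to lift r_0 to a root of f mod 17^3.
r_2 = 118 (mod 4913)

Hensel: r_{i+1} = r_i − f(r_i)·(f′(r_i))^{-1} mod 17^{i+2}, f′(x) = 2x + 7. Iterate:
  r_0 = 16 (mod 17)
  r_1 = 118 (mod 289)
  r_2 = 118 (mod 4913)
Final: r = 118 satisfies f(r) ≡ 0 mod 17^3.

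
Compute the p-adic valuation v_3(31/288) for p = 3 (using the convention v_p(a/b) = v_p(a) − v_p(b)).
v_3(31/288) = -2

Factor powers of 3 from the numerator and denominator of the reduced fraction: 31 = 3^0 · 31 and 288 = 3^2 · 32. Apply v_p(a/b) = v_p(a) − v_p(b): v_3(31/288) = 0 − 2 = -2.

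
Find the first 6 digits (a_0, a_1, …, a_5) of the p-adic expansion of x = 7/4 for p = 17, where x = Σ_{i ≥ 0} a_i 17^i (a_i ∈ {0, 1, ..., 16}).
(a_0, …, a_5) = (6, 4, 4, 4, 4, 4)

v_17(7/4) = 0 (numerator and denominator both coprime to 17), so x ∈ ℤ_17^×. Compute digits iteratively via a_i = x_i mod 17, x_{i+1} = (x_i − a_i)/17, with x_0 = x:
  x_0 = 7/4;  a_0 = 6;  x_1 = (x_0 − 6)/17 = -1/4
  x_1 = -1/4;  a_1 = 4;  x_2 = (x_1 − 4)/17 = -1/4
  x_2 = -1/4;  a_2 = 4;  x_3 = (x_2 − 4)/17 = -1/4
  x_3 = -1/4;  a_3 = 4;  x_4 = (x_3 − 4)/17 = -1/4
  x_4 = -1/4;  a_4 = 4;  x_5 = (x_4 − 4)/17 = -1/4
  x_5 = -1/4;  a_5 = 4;  x_6 = (x_5 − 4)/17 = -1/4
Digits: (6, 4, 4, 4, 4, 4).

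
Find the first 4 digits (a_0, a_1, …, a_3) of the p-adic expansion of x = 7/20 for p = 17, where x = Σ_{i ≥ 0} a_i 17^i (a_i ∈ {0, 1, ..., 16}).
(a_0, …, a_3) = (8, 14, 0, 11)

v_17(7/20) = 0 (numerator and denominator both coprime to 17), so x ∈ ℤ_17^×. Compute digits iteratively via a_i = x_i mod 17, x_{i+1} = (x_i − a_i)/17, with x_0 = x:
  x_0 = 7/20;  a_0 = 8;  x_1 = (x_0 − 8)/17 = -9/20
  x_1 = -9/20;  a_1 = 14;  x_2 = (x_1 − 14)/17 = -17/20
  x_2 = -17/20;  a_2 = 0;  x_3 = (x_2 − 0)/17 = -1/20
  x_3 = -1/20;  a_3 = 11;  x_4 = (x_3 − 11)/17 = -13/20
Digits: (8, 14, 0, 11).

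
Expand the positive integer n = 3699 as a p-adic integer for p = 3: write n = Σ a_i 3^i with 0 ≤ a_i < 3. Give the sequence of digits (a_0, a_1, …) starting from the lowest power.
(a_0, a_1, …) = (0, 0, 0, 2, 0, 0, 2, 1)

Repeated division by 3 gives the digits low-to-high: 3699 = 2·3^3 + 2·3^6 + 1·3^7. Digit sequence: (0, 0, 0, 2, 0, 0, 2, 1).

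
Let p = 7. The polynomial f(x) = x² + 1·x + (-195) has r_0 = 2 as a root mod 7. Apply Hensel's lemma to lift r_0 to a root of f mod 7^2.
r_1 = 30 (mod 49)

Hensel: r_{i+1} = r_i − f(r_i)·(f′(r_i))^{-1} mod 7^{i+2}, f′(x) = 2x + 1. Iterate:
  r_0 = 2 (mod 7)
  r_1 = 30 (mod 49)
Final: r = 30 satisfies f(r) ≡ 0 mod 7^2.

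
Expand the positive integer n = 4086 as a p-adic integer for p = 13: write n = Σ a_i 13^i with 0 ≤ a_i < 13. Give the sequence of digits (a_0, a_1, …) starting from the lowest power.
(a_0, a_1, …) = (4, 2, 11, 1)

Repeated division by 13 gives the digits low-to-high: 4086 = 4 + 2·13^1 + 11·13^2 + 1·13^3. Digit sequence: (4, 2, 11, 1).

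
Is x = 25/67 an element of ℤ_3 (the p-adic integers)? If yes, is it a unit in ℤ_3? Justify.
x ∈ ℤ_3^× (unit); v_3(x) = 0

ℤ_3 = {x ∈ ℚ_3 : v_3(x) ≥ 0} and ℤ_3^× = {x ∈ ℤ_3 : v_3(x) = 0}. Here v_3(25/67) = v_3(num) − v_3(den) = 0; compare against these criteria.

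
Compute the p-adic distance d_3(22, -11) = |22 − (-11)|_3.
d_3(22, -11) = 1/3

Step 1 — x − y = 22 − (-11) = 33. Step 2 — v_3(33) = 1 (factor: 33 = (3^1 · 11); the sign does not affect v_p). Step 3 — |x − y|_3 = 3^{-1} = 1/3.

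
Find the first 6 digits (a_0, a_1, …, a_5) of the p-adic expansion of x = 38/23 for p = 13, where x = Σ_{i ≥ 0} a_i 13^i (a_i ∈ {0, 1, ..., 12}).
(a_0, …, a_5) = (9, 0, 9, 1, 1, 5)

v_13(38/23) = 0 (numerator and denominator both coprime to 13), so x ∈ ℤ_13^×. Compute digits iteratively via a_i = x_i mod 13, x_{i+1} = (x_i − a_i)/13, with x_0 = x:
  x_0 = 38/23;  a_0 = 9;  x_1 = (x_0 − 9)/13 = -13/23
  x_1 = -13/23;  a_1 = 0;  x_2 = (x_1 − 0)/13 = -1/23
  x_2 = -1/23;  a_2 = 9;  x_3 = (x_2 − 9)/13 = -16/23
  x_3 = -16/23;  a_3 = 1;  x_4 = (x_3 − 1)/13 = -3/23
  x_4 = -3/23;  a_4 = 1;  x_5 = (x_4 − 1)/13 = -2/23
  x_5 = -2/23;  a_5 = 5;  x_6 = (x_5 − 5)/13 = -9/23
Digits: (9, 0, 9, 1, 1, 5).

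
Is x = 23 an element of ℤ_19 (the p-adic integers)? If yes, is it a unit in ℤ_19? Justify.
x ∈ ℤ_19^× (unit); v_19(x) = 0

ℤ_19 = {x ∈ ℚ_19 : v_19(x) ≥ 0} and ℤ_19^× = {x ∈ ℤ_19 : v_19(x) = 0}. Here v_19(23) = v_19(num) − v_19(den) = 0; compare against these criteria.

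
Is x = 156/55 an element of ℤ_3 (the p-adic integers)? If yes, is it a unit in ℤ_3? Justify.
x ∈ ℤ_3 but not a unit; v_3(x) = 1 > 0

ℤ_3 = {x ∈ ℚ_3 : v_3(x) ≥ 0} and ℤ_3^× = {x ∈ ℤ_3 : v_3(x) = 0}. Here v_3(156/55) = v_3(num) − v_3(den) = 1; compare against these criteria.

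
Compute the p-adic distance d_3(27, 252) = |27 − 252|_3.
d_3(27, 252) = 1/9

Step 1 — x − y = 27 − 252 = -225. Step 2 — v_3(-225) = 2 (factor: -225 = −(3^2 · 25); the sign does not affect v_p). Step 3 — |x − y|_3 = 3^{-2} = 1/9.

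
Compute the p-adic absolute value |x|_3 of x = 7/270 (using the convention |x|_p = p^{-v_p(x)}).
|7/270|_3 = 27

Step 1 — compute v_3(x) by factoring powers of 3 out of the numerator and denominator: v_3(7/270) = -3. Step 2 — apply |x|_p = p^{-v_p(x)} = 3^{3} = 27.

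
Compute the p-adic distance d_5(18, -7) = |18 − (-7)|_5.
d_5(18, -7) = 1/25

Step 1 — x − y = 18 − (-7) = 25. Step 2 — v_5(25) = 2 (factor: 25 = (5^2 · 1); the sign does not affect v_p). Step 3 — |x − y|_5 = 5^{-2} = 1/25.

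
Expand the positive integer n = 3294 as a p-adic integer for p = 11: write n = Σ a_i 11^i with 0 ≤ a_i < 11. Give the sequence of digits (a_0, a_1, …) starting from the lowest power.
(a_0, a_1, …) = (5, 2, 5, 2)

Repeated division by 11 gives the digits low-to-high: 3294 = 5 + 2·11^1 + 5·11^2 + 2·11^3. Digit sequence: (5, 2, 5, 2).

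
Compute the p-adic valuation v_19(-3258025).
v_19(-3258025) = 4

v_19(n) is the largest exponent k such that 19^k divides n. Factor out: -3258025 = -19^4 · 25. (Sign doesn't affect v_p.) So v_19(-3258025) = 4.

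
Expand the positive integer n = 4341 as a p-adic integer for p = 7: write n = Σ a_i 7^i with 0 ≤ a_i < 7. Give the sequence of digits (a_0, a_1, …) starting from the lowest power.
(a_0, a_1, …) = (1, 4, 4, 5, 1)

Repeated division by 7 gives the digits low-to-high: 4341 = 1 + 4·7^1 + 4·7^2 + 5·7^3 + 1·7^4. Digit sequence: (1, 4, 4, 5, 1).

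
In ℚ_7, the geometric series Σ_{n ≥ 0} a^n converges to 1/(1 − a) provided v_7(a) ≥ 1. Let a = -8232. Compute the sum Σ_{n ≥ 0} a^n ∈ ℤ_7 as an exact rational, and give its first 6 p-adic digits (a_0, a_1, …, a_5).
Σ a^n = 1/(1 − a) = 1/8233;  first 6 digits = (1, 0, 0, 4, 3, 6)

v_7(a) = 3 ≥ 1, so the series converges in ℤ_7 to 1/(1 − a) = 1/(1 − (-8232)) = 1/8233. Expand this rational in ℤ_7: compute digits iteratively via d_i = x_i mod 7, x_{i+1} = (x_i − d_i)/7. The first 6 digits are (1, 0, 0, 4, 3, 6).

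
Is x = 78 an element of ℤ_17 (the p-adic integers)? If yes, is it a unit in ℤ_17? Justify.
x ∈ ℤ_17^× (unit); v_17(x) = 0

ℤ_17 = {x ∈ ℚ_17 : v_17(x) ≥ 0} and ℤ_17^× = {x ∈ ℤ_17 : v_17(x) = 0}. Here v_17(78) = v_17(num) − v_17(den) = 0; compare against these criteria.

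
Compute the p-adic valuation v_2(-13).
v_2(-13) = 0

v_2(n) is the largest exponent k such that 2^k divides n. Factor out: -13 = -2^0 · 13. (Sign doesn't affect v_p.) So v_2(-13) = 0.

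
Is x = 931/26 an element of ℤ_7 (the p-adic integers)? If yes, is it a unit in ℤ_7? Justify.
x ∈ ℤ_7 but not a unit; v_7(x) = 2 > 0

ℤ_7 = {x ∈ ℚ_7 : v_7(x) ≥ 0} and ℤ_7^× = {x ∈ ℤ_7 : v_7(x) = 0}. Here v_7(931/26) = v_7(num) − v_7(den) = 2; compare against these criteria.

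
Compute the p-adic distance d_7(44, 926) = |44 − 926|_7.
d_7(44, 926) = 1/49

Step 1 — x − y = 44 − 926 = -882. Step 2 — v_7(-882) = 2 (factor: -882 = −(7^2 · 18); the sign does not affect v_p). Step 3 — |x − y|_7 = 7^{-2} = 1/49.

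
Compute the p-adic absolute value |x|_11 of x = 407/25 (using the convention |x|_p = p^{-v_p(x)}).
|407/25|_11 = 1/11

Step 1 — compute v_11(x) by factoring powers of 11 out of the numerator and denominator: v_11(407/25) = 1. Step 2 — apply |x|_p = p^{-v_p(x)} = 11^{-1} = 1/11.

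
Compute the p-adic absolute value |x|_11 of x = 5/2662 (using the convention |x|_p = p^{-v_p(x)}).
|5/2662|_11 = 1331

Step 1 — compute v_11(x) by factoring powers of 11 out of the numerator and denominator: v_11(5/2662) = -3. Step 2 — apply |x|_p = p^{-v_p(x)} = 11^{3} = 1331.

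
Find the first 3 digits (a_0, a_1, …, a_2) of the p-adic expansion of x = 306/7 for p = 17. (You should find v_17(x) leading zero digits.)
(a_0, …, a_2) = (0, 5, 12)

v_17(306/7) = 1, so a_0 = ... = a_0 = 0. Factor out: x = 17^1 · u with u = 18/7 a unit in ℤ_17. Expand u iteratively via a_{v+i} = u_i mod 17, u_{i+1} = (u_i − a_{v+i})/17:
  u_0 = 18/7;  a_1 = 5;  u_1 = (u_0 − 5)/17 = -1/7
  u_1 = -1/7;  a_2 = 12;  u_2 = (u_1 − 12)/17 = -5/7
Digits: (0, 5, 12).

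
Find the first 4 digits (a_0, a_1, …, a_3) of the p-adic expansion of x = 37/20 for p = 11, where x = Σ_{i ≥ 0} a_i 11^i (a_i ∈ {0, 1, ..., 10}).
(a_0, …, a_3) = (9, 1, 7, 1)

v_11(37/20) = 0 (numerator and denominator both coprime to 11), so x ∈ ℤ_11^×. Compute digits iteratively via a_i = x_i mod 11, x_{i+1} = (x_i − a_i)/11, with x_0 = x:
  x_0 = 37/20;  a_0 = 9;  x_1 = (x_0 − 9)/11 = -13/20
  x_1 = -13/20;  a_1 = 1;  x_2 = (x_1 − 1)/11 = -3/20
  x_2 = -3/20;  a_2 = 7;  x_3 = (x_2 − 7)/11 = -13/20
  x_3 = -13/20;  a_3 = 1;  x_4 = (x_3 − 1)/11 = -3/20
Digits: (9, 1, 7, 1).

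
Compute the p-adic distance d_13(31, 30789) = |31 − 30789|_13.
d_13(31, 30789) = 1/2197

Step 1 — x − y = 31 − 30789 = -30758. Step 2 — v_13(-30758) = 3 (factor: -30758 = −(13^3 · 14); the sign does not affect v_p). Step 3 — |x − y|_13 = 13^{-3} = 1/2197.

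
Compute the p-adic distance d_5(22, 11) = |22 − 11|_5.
d_5(22, 11) = 1

Step 1 — x − y = 22 − 11 = 11. Step 2 — v_5(11) = 0 (factor: 11 = (5^0 · 11); the sign does not affect v_p). Step 3 — |x − y|_5 = 5^{0} = 1.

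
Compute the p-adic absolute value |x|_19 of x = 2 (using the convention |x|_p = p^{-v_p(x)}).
|2|_19 = 1

Step 1 — compute v_19(x) by factoring powers of 19 out of the numerator and denominator: v_19(2) = 0. Step 2 — apply |x|_p = p^{-v_p(x)} = 19^{0} = 1.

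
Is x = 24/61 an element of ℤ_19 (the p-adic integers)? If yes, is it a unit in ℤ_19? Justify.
x ∈ ℤ_19^× (unit); v_19(x) = 0

ℤ_19 = {x ∈ ℚ_19 : v_19(x) ≥ 0} and ℤ_19^× = {x ∈ ℤ_19 : v_19(x) = 0}. Here v_19(24/61) = v_19(num) − v_19(den) = 0; compare against these criteria.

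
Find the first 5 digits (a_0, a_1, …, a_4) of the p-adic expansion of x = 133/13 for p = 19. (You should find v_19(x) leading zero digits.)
(a_0, …, a_4) = (0, 2, 16, 5, 7)

v_19(133/13) = 1, so a_0 = ... = a_0 = 0. Factor out: x = 19^1 · u with u = 7/13 a unit in ℤ_19. Expand u iteratively via a_{v+i} = u_i mod 19, u_{i+1} = (u_i − a_{v+i})/19:
  u_0 = 7/13;  a_1 = 2;  u_1 = (u_0 − 2)/19 = -1/13
  u_1 = -1/13;  a_2 = 16;  u_2 = (u_1 − 16)/19 = -11/13
  u_2 = -11/13;  a_3 = 5;  u_3 = (u_2 − 5)/19 = -4/13
  u_3 = -4/13;  a_4 = 7;  u_4 = (u_3 − 7)/19 = -5/13
Digits: (0, 2, 16, 5, 7).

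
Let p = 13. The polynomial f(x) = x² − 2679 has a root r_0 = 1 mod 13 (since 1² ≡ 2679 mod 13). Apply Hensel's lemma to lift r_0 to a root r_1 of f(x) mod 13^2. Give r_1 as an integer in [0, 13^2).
r_1 = 157 (mod 169)

Hensel's recurrence: r_{i+1} = r_i − f(r_i)·(f′(r_i))^{-1} mod 13^{i+2}, with f′(x) = 2x. Iterate:
  r_0 = 1 (mod 13)
  r_1 = 157 (mod 169)
Final: r_1 = 157, and one checks f(r_1) ≡ 0 mod 13^2.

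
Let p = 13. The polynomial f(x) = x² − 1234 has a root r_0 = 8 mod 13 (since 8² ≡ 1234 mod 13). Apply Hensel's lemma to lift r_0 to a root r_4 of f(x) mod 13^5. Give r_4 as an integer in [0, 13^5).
r_4 = 163314 (mod 371293)

Hensel's recurrence: r_{i+1} = r_i − f(r_i)·(f′(r_i))^{-1} mod 13^{i+2}, with f′(x) = 2x. Iterate:
  r_0 = 8 (mod 13)
  r_1 = 60 (mod 169)
  r_2 = 736 (mod 2197)
  r_3 = 20509 (mod 28561)
  r_4 = 163314 (mod 371293)
Final: r_4 = 163314, and one checks f(r_4) ≡ 0 mod 13^5.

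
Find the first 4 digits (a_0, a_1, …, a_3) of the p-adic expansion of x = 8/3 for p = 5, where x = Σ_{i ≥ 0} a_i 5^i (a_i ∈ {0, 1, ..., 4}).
(a_0, …, a_3) = (1, 2, 3, 1)

v_5(8/3) = 0 (numerator and denominator both coprime to 5), so x ∈ ℤ_5^×. Compute digits iteratively via a_i = x_i mod 5, x_{i+1} = (x_i − a_i)/5, with x_0 = x:
  x_0 = 8/3;  a_0 = 1;  x_1 = (x_0 − 1)/5 = 1/3
  x_1 = 1/3;  a_1 = 2;  x_2 = (x_1 − 2)/5 = -1/3
  x_2 = -1/3;  a_2 = 3;  x_3 = (x_2 − 3)/5 = -2/3
  x_3 = -2/3;  a_3 = 1;  x_4 = (x_3 − 1)/5 = -1/3
Digits: (1, 2, 3, 1).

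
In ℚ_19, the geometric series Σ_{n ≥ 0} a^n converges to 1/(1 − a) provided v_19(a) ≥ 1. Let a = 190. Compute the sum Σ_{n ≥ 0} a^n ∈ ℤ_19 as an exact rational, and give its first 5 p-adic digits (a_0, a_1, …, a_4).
Σ a^n = 1/(1 − a) = -1/189;  first 5 digits = (1, 10, 5, 17, 1)

v_19(a) = 1 ≥ 1, so the series converges in ℤ_19 to 1/(1 − a) = 1/(1 − 190) = -1/189. Expand this rational in ℤ_19: compute digits iteratively via d_i = x_i mod 19, x_{i+1} = (x_i − d_i)/19. The first 5 digits are (1, 10, 5, 17, 1).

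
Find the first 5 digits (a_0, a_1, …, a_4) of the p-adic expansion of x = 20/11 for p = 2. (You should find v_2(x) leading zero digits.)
(a_0, …, a_4) = (0, 0, 1, 1, 1)

v_2(20/11) = 2, so a_0 = ... = a_1 = 0. Factor out: x = 2^2 · u with u = 5/11 a unit in ℤ_2. Expand u iteratively via a_{v+i} = u_i mod 2, u_{i+1} = (u_i − a_{v+i})/2:
  u_0 = 5/11;  a_2 = 1;  u_1 = (u_0 − 1)/2 = -3/11
  u_1 = -3/11;  a_3 = 1;  u_2 = (u_1 − 1)/2 = -7/11
  u_2 = -7/11;  a_4 = 1;  u_3 = (u_2 − 1)/2 = -9/11
Digits: (0, 0, 1, 1, 1).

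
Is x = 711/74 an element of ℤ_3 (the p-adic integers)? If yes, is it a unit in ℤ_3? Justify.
x ∈ ℤ_3 but not a unit; v_3(x) = 2 > 0

ℤ_3 = {x ∈ ℚ_3 : v_3(x) ≥ 0} and ℤ_3^× = {x ∈ ℤ_3 : v_3(x) = 0}. Here v_3(711/74) = v_3(num) − v_3(den) = 2; compare against these criteria.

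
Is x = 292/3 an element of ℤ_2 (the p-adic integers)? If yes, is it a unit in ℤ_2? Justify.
x ∈ ℤ_2 but not a unit; v_2(x) = 2 > 0

ℤ_2 = {x ∈ ℚ_2 : v_2(x) ≥ 0} and ℤ_2^× = {x ∈ ℤ_2 : v_2(x) = 0}. Here v_2(292/3) = v_2(num) − v_2(den) = 2; compare against these criteria.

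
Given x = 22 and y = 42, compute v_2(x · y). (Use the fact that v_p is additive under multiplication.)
v_2(924) = 2

v_p(x) = 1 (factor: 22 = 2^1 · 11); v_p(y) = 1 (factor: 42 = 2^1 · 21). Additivity: v_p(xy) = v_p(x) + v_p(y) = 1 + 1 = 2. (Direct check: xy = 924 = 2^2 · (231).)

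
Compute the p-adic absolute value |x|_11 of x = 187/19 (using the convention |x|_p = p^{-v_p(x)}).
|187/19|_11 = 1/11

Step 1 — compute v_11(x) by factoring powers of 11 out of the numerator and denominator: v_11(187/19) = 1. Step 2 — apply |x|_p = p^{-v_p(x)} = 11^{-1} = 1/11.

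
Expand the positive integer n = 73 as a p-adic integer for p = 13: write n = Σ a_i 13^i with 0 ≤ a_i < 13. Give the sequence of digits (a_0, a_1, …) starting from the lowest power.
(a_0, a_1, …) = (8, 5)

Repeated division by 13 gives the digits low-to-high: 73 = 8 + 5·13^1. Digit sequence: (8, 5).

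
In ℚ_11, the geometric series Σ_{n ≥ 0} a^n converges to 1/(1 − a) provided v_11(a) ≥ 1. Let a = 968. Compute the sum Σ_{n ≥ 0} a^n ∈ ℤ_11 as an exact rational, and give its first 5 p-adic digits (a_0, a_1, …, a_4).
Σ a^n = 1/(1 − a) = -1/967;  first 5 digits = (1, 0, 8, 0, 9)

v_11(a) = 2 ≥ 1, so the series converges in ℤ_11 to 1/(1 − a) = 1/(1 − 968) = -1/967. Expand this rational in ℤ_11: compute digits iteratively via d_i = x_i mod 11, x_{i+1} = (x_i − d_i)/11. The first 5 digits are (1, 0, 8, 0, 9).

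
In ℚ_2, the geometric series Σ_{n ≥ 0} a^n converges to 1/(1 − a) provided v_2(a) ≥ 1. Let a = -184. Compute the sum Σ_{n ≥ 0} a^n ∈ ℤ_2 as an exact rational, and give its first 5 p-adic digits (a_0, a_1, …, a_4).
Σ a^n = 1/(1 − a) = 1/185;  first 5 digits = (1, 0, 0, 1, 0)

v_2(a) = 3 ≥ 1, so the series converges in ℤ_2 to 1/(1 − a) = 1/(1 − (-184)) = 1/185. Expand this rational in ℤ_2: compute digits iteratively via d_i = x_i mod 2, x_{i+1} = (x_i − d_i)/2. The first 5 digits are (1, 0, 0, 1, 0).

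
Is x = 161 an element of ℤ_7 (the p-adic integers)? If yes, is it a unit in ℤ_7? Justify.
x ∈ ℤ_7 but not a unit; v_7(x) = 1 > 0

ℤ_7 = {x ∈ ℚ_7 : v_7(x) ≥ 0} and ℤ_7^× = {x ∈ ℤ_7 : v_7(x) = 0}. Here v_7(161) = v_7(num) − v_7(den) = 1; compare against these criteria.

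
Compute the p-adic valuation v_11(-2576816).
v_11(-2576816) = 5

v_11(n) is the largest exponent k such that 11^k divides n. Factor out: -2576816 = -11^5 · 16. (Sign doesn't affect v_p.) So v_11(-2576816) = 5.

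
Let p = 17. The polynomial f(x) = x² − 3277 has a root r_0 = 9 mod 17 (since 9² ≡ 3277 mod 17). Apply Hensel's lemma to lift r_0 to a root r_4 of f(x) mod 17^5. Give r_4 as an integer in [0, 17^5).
r_4 = 1289833 (mod 1419857)

Hensel's recurrence: r_{i+1} = r_i − f(r_i)·(f′(r_i))^{-1} mod 17^{i+2}, with f′(x) = 2x. Iterate:
  r_0 = 9 (mod 17)
  r_1 = 26 (mod 289)
  r_2 = 2627 (mod 4913)
  r_3 = 37018 (mod 83521)
  r_4 = 1289833 (mod 1419857)
Final: r_4 = 1289833, and one checks f(r_4) ≡ 0 mod 17^5.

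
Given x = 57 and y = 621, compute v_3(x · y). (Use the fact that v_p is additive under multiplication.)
v_3(35397) = 4

v_p(x) = 1 (factor: 57 = 3^1 · 19); v_p(y) = 3 (factor: 621 = 3^3 · 23). Additivity: v_p(xy) = v_p(x) + v_p(y) = 1 + 3 = 4. (Direct check: xy = 35397 = 3^4 · (437).)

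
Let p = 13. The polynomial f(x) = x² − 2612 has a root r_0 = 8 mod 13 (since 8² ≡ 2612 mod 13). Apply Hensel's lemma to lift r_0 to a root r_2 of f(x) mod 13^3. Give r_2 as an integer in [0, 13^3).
r_2 = 1646 (mod 2197)

Hensel's recurrence: r_{i+1} = r_i − f(r_i)·(f′(r_i))^{-1} mod 13^{i+2}, with f′(x) = 2x. Iterate:
  r_0 = 8 (mod 13)
  r_1 = 125 (mod 169)
  r_2 = 1646 (mod 2197)
Final: r_2 = 1646, and one checks f(r_2) ≡ 0 mod 13^3.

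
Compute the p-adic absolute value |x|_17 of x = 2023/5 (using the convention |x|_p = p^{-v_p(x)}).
|2023/5|_17 = 1/289

Step 1 — compute v_17(x) by factoring powers of 17 out of the numerator and denominator: v_17(2023/5) = 2. Step 2 — apply |x|_p = p^{-v_p(x)} = 17^{-2} = 1/289.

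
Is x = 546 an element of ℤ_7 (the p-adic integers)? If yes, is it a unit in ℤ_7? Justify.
x ∈ ℤ_7 but not a unit; v_7(x) = 1 > 0

ℤ_7 = {x ∈ ℚ_7 : v_7(x) ≥ 0} and ℤ_7^× = {x ∈ ℤ_7 : v_7(x) = 0}. Here v_7(546) = v_7(num) − v_7(den) = 1; compare against these criteria.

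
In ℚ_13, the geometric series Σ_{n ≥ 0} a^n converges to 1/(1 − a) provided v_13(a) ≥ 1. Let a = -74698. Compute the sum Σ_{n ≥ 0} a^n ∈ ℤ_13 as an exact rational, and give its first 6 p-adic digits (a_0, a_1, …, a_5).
Σ a^n = 1/(1 − a) = 1/74699;  first 6 digits = (1, 0, 0, 5, 10, 12)

v_13(a) = 3 ≥ 1, so the series converges in ℤ_13 to 1/(1 − a) = 1/(1 − (-74698)) = 1/74699. Expand this rational in ℤ_13: compute digits iteratively via d_i = x_i mod 13, x_{i+1} = (x_i − d_i)/13. The first 6 digits are (1, 0, 0, 5, 10, 12).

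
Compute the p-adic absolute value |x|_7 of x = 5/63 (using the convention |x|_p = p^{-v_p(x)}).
|5/63|_7 = 7

Step 1 — compute v_7(x) by factoring powers of 7 out of the numerator and denominator: v_7(5/63) = -1. Step 2 — apply |x|_p = p^{-v_p(x)} = 7^{1} = 7.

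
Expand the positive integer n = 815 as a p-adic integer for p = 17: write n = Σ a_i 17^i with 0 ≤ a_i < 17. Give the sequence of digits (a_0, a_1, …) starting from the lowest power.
(a_0, a_1, …) = (16, 13, 2)

Repeated division by 17 gives the digits low-to-high: 815 = 16 + 13·17^1 + 2·17^2. Digit sequence: (16, 13, 2).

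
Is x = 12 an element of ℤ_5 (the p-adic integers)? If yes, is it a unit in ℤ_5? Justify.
x ∈ ℤ_5^× (unit); v_5(x) = 0

ℤ_5 = {x ∈ ℚ_5 : v_5(x) ≥ 0} and ℤ_5^× = {x ∈ ℤ_5 : v_5(x) = 0}. Here v_5(12) = v_5(num) − v_5(den) = 0; compare against these criteria.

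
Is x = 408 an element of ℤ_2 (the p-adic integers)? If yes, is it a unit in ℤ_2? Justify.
x ∈ ℤ_2 but not a unit; v_2(x) = 3 > 0

ℤ_2 = {x ∈ ℚ_2 : v_2(x) ≥ 0} and ℤ_2^× = {x ∈ ℤ_2 : v_2(x) = 0}. Here v_2(408) = v_2(num) − v_2(den) = 3; compare against these criteria.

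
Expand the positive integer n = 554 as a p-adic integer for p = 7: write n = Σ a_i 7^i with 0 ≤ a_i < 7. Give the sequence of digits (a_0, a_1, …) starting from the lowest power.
(a_0, a_1, …) = (1, 2, 4, 1)

Repeated division by 7 gives the digits low-to-high: 554 = 1 + 2·7^1 + 4·7^2 + 1·7^3. Digit sequence: (1, 2, 4, 1).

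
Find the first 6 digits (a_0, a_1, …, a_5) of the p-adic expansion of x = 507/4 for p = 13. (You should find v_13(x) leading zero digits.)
(a_0, …, a_5) = (0, 0, 4, 3, 3, 3)

v_13(507/4) = 2, so a_0 = ... = a_1 = 0. Factor out: x = 13^2 · u with u = 3/4 a unit in ℤ_13. Expand u iteratively via a_{v+i} = u_i mod 13, u_{i+1} = (u_i − a_{v+i})/13:
  u_0 = 3/4;  a_2 = 4;  u_1 = (u_0 − 4)/13 = -1/4
  u_1 = -1/4;  a_3 = 3;  u_2 = (u_1 − 3)/13 = -1/4
  u_2 = -1/4;  a_4 = 3;  u_3 = (u_2 − 3)/13 = -1/4
  u_3 = -1/4;  a_5 = 3;  u_4 = (u_3 − 3)/13 = -1/4
Digits: (0, 0, 4, 3, 3, 3).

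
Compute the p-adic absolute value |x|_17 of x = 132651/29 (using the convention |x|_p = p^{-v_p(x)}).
|132651/29|_17 = 1/4913

Step 1 — compute v_17(x) by factoring powers of 17 out of the numerator and denominator: v_17(132651/29) = 3. Step 2 — apply |x|_p = p^{-v_p(x)} = 17^{-3} = 1/4913.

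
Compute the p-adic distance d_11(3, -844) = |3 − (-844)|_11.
d_11(3, -844) = 1/121

Step 1 — x − y = 3 − (-844) = 847. Step 2 — v_11(847) = 2 (factor: 847 = (11^2 · 7); the sign does not affect v_p). Step 3 — |x − y|_11 = 11^{-2} = 1/121.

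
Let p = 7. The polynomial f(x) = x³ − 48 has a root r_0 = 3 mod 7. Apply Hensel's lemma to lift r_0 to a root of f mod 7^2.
r_1 = 31 (mod 49)

Hensel: r_{i+1} = r_i − f(r_i)/f′(r_i) mod 7^{i+2}, where f′(x) = 3x². Iterate:
  r_0 = 3 (mod 7)
  r_1 = 31 (mod 49)
Final: r = 31 with f(r) ≡ 0 mod 7^2.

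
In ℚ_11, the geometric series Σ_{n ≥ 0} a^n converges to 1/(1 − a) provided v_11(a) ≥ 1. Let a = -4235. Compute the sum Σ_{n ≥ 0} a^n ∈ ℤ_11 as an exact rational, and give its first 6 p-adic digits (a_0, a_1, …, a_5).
Σ a^n = 1/(1 − a) = 1/4236;  first 6 digits = (1, 0, 9, 7, 3, 1)

v_11(a) = 2 ≥ 1, so the series converges in ℤ_11 to 1/(1 − a) = 1/(1 − (-4235)) = 1/4236. Expand this rational in ℤ_11: compute digits iteratively via d_i = x_i mod 11, x_{i+1} = (x_i − d_i)/11. The first 6 digits are (1, 0, 9, 7, 3, 1).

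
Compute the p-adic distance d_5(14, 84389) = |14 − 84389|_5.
d_5(14, 84389) = 1/3125

Step 1 — x − y = 14 − 84389 = -84375. Step 2 — v_5(-84375) = 5 (factor: -84375 = −(5^5 · 27); the sign does not affect v_p). Step 3 — |x − y|_5 = 5^{-5} = 1/3125.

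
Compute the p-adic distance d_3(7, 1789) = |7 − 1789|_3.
d_3(7, 1789) = 1/81

Step 1 — x − y = 7 − 1789 = -1782. Step 2 — v_3(-1782) = 4 (factor: -1782 = −(3^4 · 22); the sign does not affect v_p). Step 3 — |x − y|_3 = 3^{-4} = 1/81.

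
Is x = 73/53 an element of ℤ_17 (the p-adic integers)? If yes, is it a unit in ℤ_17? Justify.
x ∈ ℤ_17^× (unit); v_17(x) = 0

ℤ_17 = {x ∈ ℚ_17 : v_17(x) ≥ 0} and ℤ_17^× = {x ∈ ℤ_17 : v_17(x) = 0}. Here v_17(73/53) = v_17(num) − v_17(den) = 0; compare against these criteria.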